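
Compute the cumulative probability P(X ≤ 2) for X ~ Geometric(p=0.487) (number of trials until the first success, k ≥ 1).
0.736831

We have X ~ Geometric(p=0.487) (number of trials until the first success, k ≥ 1).

The CDF gives us P(X ≤ k).

Using the CDF:
P(X ≤ 2) = 0.736831

This means there's approximately a 73.7% chance that X is at most 2.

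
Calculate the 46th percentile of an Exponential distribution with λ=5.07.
0.1215

We have X ~ Exponential(λ=5.07).

We want to find x such that P(X ≤ x) = 0.46.

This is the 46th percentile, which means 46% of values fall below this point.

Using the inverse CDF (quantile function):
x = F⁻¹(0.46) = 0.1215

Verification: P(X ≤ 0.1215) = 0.46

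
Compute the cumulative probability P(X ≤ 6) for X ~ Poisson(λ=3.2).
0.955381

We have X ~ Poisson(λ=3.2).

The CDF gives us P(X ≤ k).

Using the CDF:
P(X ≤ 6) = 0.955381

This means there's approximately a 95.5% chance that X is at most 6.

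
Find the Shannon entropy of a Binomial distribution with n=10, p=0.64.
1.8310 nats

We have X ~ Binomial(n=10, p=0.64).

The Shannon entropy measures the uncertainty or information content of the distribution.

For a Binomial distribution with n=10, p=0.64:
H(X) = 1.8310 nats

(In bits, this would be 2.6416 bits.)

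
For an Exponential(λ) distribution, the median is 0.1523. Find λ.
λ = 4.5512

For X ~ Exponential(λ), the CDF is F(x) = 1 - e^(-λx).
The median m satisfies F(m) = 0.5:
1 - e^(-λm) = 0.5
e^(-λm) = 0.5
λm = ln(2)
m = ln(2) / λ

Given m = 0.1523:
λ = ln(2) / 0.1523 = 0.693147 / 0.1523 = 4.5512

Verification: ln(2) / 4.5512 = 0.1523 ✓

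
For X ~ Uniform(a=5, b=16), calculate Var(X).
10.0833

We have X ~ Uniform(a=5, b=16).

For a Uniform distribution with a=5, b=16:
Var(X) = 10.0833

The variance measures the spread of the distribution around the mean.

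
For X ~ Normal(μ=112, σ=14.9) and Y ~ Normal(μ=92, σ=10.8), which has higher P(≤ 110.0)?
Y has higher probability (P(Y ≤ 110.0) = 0.9522 > P(X ≤ 110.0) = 0.4466)

Compute P(≤ 110.0) for each distribution:

X ~ Normal(μ=112, σ=14.9):
P(X ≤ 110.0) = 0.4466

Y ~ Normal(μ=92, σ=10.8):
P(Y ≤ 110.0) = 0.9522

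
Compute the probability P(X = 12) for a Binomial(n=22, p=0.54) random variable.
0.168644

We have X ~ Binomial(n=22, p=0.54).

For a Binomial distribution, the PMF gives us the probability of each outcome.

Using the PMF formula:
P(X = 12) = 0.168644

Rounded to 4 decimal places: 0.1686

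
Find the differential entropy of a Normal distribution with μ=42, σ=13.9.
4.0508 nats

We have X ~ Normal(μ=42, σ=13.9).

The differential entropy measures the uncertainty or information content of the distribution.

For a Normal distribution with μ=42, σ=13.9:
h(X) = 4.0508 nats

(In bits, this would be 5.8441 bits.)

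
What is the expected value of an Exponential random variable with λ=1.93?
0.5181

We have X ~ Exponential(λ=1.93).

For an Exponential distribution with λ=1.93:
E[X] = 0.5181

This is the expected (average) value of X.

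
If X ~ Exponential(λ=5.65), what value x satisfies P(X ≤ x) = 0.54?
0.1374

We have X ~ Exponential(λ=5.65).

We want to find x such that P(X ≤ x) = 0.54.

This is the 54th percentile, which means 54% of values fall below this point.

Using the inverse CDF (quantile function):
x = F⁻¹(0.54) = 0.1374

Verification: P(X ≤ 0.1374) = 0.54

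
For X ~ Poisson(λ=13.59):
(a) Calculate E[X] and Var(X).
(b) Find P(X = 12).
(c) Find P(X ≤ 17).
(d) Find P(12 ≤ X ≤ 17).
(a) E[X] = 13.5900, Var(X) = 13.5900
(b) P(X = 12) = 0.103809
(c) P(X ≤ 17) = 0.855112
(d) P(12 ≤ X ≤ 17) = 0.558979

We have X ~ Poisson(λ=13.59).

(a) Moments:
E[X] = 13.5900
Var(X) = 13.5900
σ = √Var(X) = 3.6865

(b) Point probability using PMF:
P(X = 12) = 0.103809

(c) Cumulative probability using CDF:
P(X ≤ 17) = F(17) = 0.855112

(d) Range probability:
P(12 ≤ X ≤ 17) = P(X ≤ 17) - P(X ≤ 11)
                   = F(17) - F(11)
                   = 0.855112 - 0.296133
                   = 0.558979

This means approximately 55.9% of outcomes fall in the interval [12, 17].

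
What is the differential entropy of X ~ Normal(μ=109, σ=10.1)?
3.7315 nats

We have X ~ Normal(μ=109, σ=10.1).

The differential entropy measures the uncertainty or information content of the distribution.

For a Normal distribution with μ=109, σ=10.1:
h(X) = 3.7315 nats

(In bits, this would be 5.3834 bits.)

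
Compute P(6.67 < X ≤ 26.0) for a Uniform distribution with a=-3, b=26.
0.666552

We have X ~ Uniform(a=-3, b=26).

To find P(6.67 < X ≤ 26.0), we use:
P(6.67 < X ≤ 26.0) = P(X ≤ 26.0) - P(X ≤ 6.67)
                 = F(26.0) - F(6.67)
                 = 1.000000 - 0.333448
                 = 0.666552

So there's approximately a 66.7% chance that X falls in this range.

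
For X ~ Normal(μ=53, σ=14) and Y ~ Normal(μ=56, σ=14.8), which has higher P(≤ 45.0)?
X has higher probability (P(X ≤ 45.0) = 0.2839 > P(Y ≤ 45.0) = 0.2287)

Compute P(≤ 45.0) for each distribution:

X ~ Normal(μ=53, σ=14):
P(X ≤ 45.0) = 0.2839

Y ~ Normal(μ=56, σ=14.8):
P(Y ≤ 45.0) = 0.2287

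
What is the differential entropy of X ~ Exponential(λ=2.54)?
0.0678 nats

We have X ~ Exponential(λ=2.54).

The differential entropy measures the uncertainty or information content of the distribution.

For an Exponential distribution with λ=2.54:
h(X) = 0.0678 nats

(In bits, this would be 0.0979 bits.)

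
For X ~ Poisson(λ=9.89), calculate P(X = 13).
0.070485

We have X ~ Poisson(λ=9.89).

For a Poisson distribution, the PMF gives us the probability of each outcome.

Using the PMF formula:
P(X = 13) = 0.070485

Rounded to 4 decimal places: 0.0705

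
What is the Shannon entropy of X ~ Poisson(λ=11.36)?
2.6263 nats

We have X ~ Poisson(λ=11.36).

The Shannon entropy measures the uncertainty or information content of the distribution.

For a Poisson distribution with λ=11.36:
H(X) = 2.6263 nats

(In bits, this would be 3.7889 bits.)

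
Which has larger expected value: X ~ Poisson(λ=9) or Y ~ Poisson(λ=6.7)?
X has larger mean (9.0000 > 6.7000)

Compute the expected value for each distribution:

X ~ Poisson(λ=9):
E[X] = 9.0000

Y ~ Poisson(λ=6.7):
E[Y] = 6.7000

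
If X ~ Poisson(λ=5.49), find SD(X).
2.3431

We have X ~ Poisson(λ=5.49).

For a Poisson distribution with λ=5.49:
σ = √Var(X) = 2.3431

The standard deviation is the square root of the variance.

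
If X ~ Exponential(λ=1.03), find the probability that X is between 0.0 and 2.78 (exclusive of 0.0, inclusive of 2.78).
0.942926

We have X ~ Exponential(λ=1.03).

To find P(0.0 < X ≤ 2.78), we use:
P(0.0 < X ≤ 2.78) = P(X ≤ 2.78) - P(X ≤ 0.0)
                 = F(2.78) - F(0.0)
                 = 0.942926 - 0.000000
                 = 0.942926

So there's approximately a 94.3% chance that X falls in this range.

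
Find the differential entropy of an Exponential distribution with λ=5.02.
-0.6134 nats

We have X ~ Exponential(λ=5.02).

The differential entropy measures the uncertainty or information content of the distribution.

For an Exponential distribution with λ=5.02:
h(X) = -0.6134 nats

(In bits, this would be -0.8850 bits.)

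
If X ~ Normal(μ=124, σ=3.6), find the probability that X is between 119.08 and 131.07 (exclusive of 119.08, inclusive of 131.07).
0.889364

We have X ~ Normal(μ=124, σ=3.6).

To find P(119.08 < X ≤ 131.07), we use:
P(119.08 < X ≤ 131.07) = P(X ≤ 131.07) - P(X ≤ 119.08)
                 = F(131.07) - F(119.08)
                 = 0.975229 - 0.085865
                 = 0.889364

So there's approximately a 88.9% chance that X falls in this range.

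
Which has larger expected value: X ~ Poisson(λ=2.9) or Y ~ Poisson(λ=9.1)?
Y has larger mean (9.1000 > 2.9000)

Compute the expected value for each distribution:

X ~ Poisson(λ=2.9):
E[X] = 2.9000

Y ~ Poisson(λ=9.1):
E[Y] = 9.1000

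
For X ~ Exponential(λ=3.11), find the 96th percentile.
1.0350

We have X ~ Exponential(λ=3.11).

We want to find x such that P(X ≤ x) = 0.96.

This is the 96th percentile, which means 96% of values fall below this point.

Using the inverse CDF (quantile function):
x = F⁻¹(0.96) = 1.0350

Verification: P(X ≤ 1.0350) = 0.96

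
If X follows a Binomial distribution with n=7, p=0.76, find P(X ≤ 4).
0.223115

We have X ~ Binomial(n=7, p=0.76).

The CDF gives us P(X ≤ k).

Using the CDF:
P(X ≤ 4) = 0.223115

This means there's approximately a 22.3% chance that X is at most 4.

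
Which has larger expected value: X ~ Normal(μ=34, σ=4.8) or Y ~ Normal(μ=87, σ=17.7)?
Y has larger mean (87.0000 > 34.0000)

Compute the expected value for each distribution:

X ~ Normal(μ=34, σ=4.8):
E[X] = 34.0000

Y ~ Normal(μ=87, σ=17.7):
E[Y] = 87.0000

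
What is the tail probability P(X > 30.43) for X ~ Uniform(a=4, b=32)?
0.056071

We have X ~ Uniform(a=4, b=32).

P(X > 30.43) = 1 - P(X ≤ 30.43)
                = 1 - F(30.43)
                = 1 - 0.943929
                = 0.056071

So there's approximately a 5.6% chance that X exceeds 30.43.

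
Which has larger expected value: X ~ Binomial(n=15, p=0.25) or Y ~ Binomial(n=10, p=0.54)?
Y has larger mean (5.4000 > 3.7500)

Compute the expected value for each distribution:

X ~ Binomial(n=15, p=0.25):
E[X] = 3.7500

Y ~ Binomial(n=10, p=0.54):
E[Y] = 5.4000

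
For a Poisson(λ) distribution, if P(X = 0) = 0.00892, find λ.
λ = 4.7195

For a Poisson(λ) distribution, the PMF at 0 is:
P(X = 0) = λ^0 e^(-λ) / 0! = e^(-λ)

Given P(X = 0) = 0.00892:
e^(-λ) = 0.00892
-λ = ln(0.00892)
λ = -ln(0.00892) = 4.7195

Verification: e^(-4.7195) = 0.00892 ✓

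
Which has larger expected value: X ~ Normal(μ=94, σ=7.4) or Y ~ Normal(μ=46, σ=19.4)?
X has larger mean (94.0000 > 46.0000)

Compute the expected value for each distribution:

X ~ Normal(μ=94, σ=7.4):
E[X] = 94.0000

Y ~ Normal(μ=46, σ=19.4):
E[Y] = 46.0000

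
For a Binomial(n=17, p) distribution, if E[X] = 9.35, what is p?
p = 0.55

For a Binomial(n, p) distribution:
E[X] = n × p

Given n = 17 and E[X] = 9.35:
9.35 = 17 × p
p = 9.35 / 17 = 0.55

Verification: Binomial(17, 0.55) has E[X] = 9.35 ✓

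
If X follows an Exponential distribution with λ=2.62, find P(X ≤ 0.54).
0.757026

We have X ~ Exponential(λ=2.62).

The CDF gives us P(X ≤ k).

Using the CDF:
P(X ≤ 0.54) = 0.757026

This means there's approximately a 75.7% chance that X is at most 0.54.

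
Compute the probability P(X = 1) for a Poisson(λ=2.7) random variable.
0.181455

We have X ~ Poisson(λ=2.7).

For a Poisson distribution, the PMF gives us the probability of each outcome.

Using the PMF formula:
P(X = 1) = 0.181455

Rounded to 4 decimal places: 0.1815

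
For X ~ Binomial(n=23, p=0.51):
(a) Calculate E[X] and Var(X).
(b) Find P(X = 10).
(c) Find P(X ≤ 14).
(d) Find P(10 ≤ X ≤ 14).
(a) E[X] = 11.7300, Var(X) = 5.7477
(b) P(X = 10) = 0.127850
(c) P(X ≤ 14) = 0.876378
(d) P(10 ≤ X ≤ 14) = 0.700118

We have X ~ Binomial(n=23, p=0.51).

(a) Moments:
E[X] = 11.7300
Var(X) = 5.7477
σ = √Var(X) = 2.3974

(b) Point probability using PMF:
P(X = 10) = 0.127850

(c) Cumulative probability using CDF:
P(X ≤ 14) = F(14) = 0.876378

(d) Range probability:
P(10 ≤ X ≤ 14) = P(X ≤ 14) - P(X ≤ 9)
                   = F(14) - F(9)
                   = 0.876378 - 0.176260
                   = 0.700118

This means approximately 70.0% of outcomes fall in the interval [10, 14].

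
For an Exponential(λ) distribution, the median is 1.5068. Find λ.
λ = 0.4600

For X ~ Exponential(λ), the CDF is F(x) = 1 - e^(-λx).
The median m satisfies F(m) = 0.5:
1 - e^(-λm) = 0.5
e^(-λm) = 0.5
λm = ln(2)
m = ln(2) / λ

Given m = 1.5068:
λ = ln(2) / 1.5068 = 0.693147 / 1.5068 = 0.4600

Verification: ln(2) / 0.4600 = 1.5068 ✓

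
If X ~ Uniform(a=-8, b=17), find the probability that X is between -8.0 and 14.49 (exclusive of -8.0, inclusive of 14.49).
0.899600

We have X ~ Uniform(a=-8, b=17).

To find P(-8.0 < X ≤ 14.49), we use:
P(-8.0 < X ≤ 14.49) = P(X ≤ 14.49) - P(X ≤ -8.0)
                 = F(14.49) - F(-8.0)
                 = 0.899600 - 0.000000
                 = 0.899600

So there's approximately a 90.0% chance that X falls in this range.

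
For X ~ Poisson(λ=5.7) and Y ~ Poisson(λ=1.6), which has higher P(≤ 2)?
Y has higher probability (P(Y ≤ 2) = 0.7834 > P(X ≤ 2) = 0.0768)

Compute P(≤ 2) for each distribution:

X ~ Poisson(λ=5.7):
P(X ≤ 2) = 0.0768

Y ~ Poisson(λ=1.6):
P(Y ≤ 2) = 0.7834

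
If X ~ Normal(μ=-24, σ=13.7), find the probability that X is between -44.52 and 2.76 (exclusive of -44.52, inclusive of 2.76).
0.907516

We have X ~ Normal(μ=-24, σ=13.7).

To find P(-44.52 < X ≤ 2.76), we use:
P(-44.52 < X ≤ 2.76) = P(X ≤ 2.76) - P(X ≤ -44.52)
                 = F(2.76) - F(-44.52)
                 = 0.974607 - 0.067091
                 = 0.907516

So there's approximately a 90.8% chance that X falls in this range.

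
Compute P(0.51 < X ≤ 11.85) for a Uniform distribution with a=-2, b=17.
0.596842

We have X ~ Uniform(a=-2, b=17).

To find P(0.51 < X ≤ 11.85), we use:
P(0.51 < X ≤ 11.85) = P(X ≤ 11.85) - P(X ≤ 0.51)
                 = F(11.85) - F(0.51)
                 = 0.728947 - 0.132105
                 = 0.596842

So there's approximately a 59.7% chance that X falls in this range.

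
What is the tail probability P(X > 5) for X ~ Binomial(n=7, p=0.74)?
0.420369

We have X ~ Binomial(n=7, p=0.74).

P(X > 5) = 1 - P(X ≤ 5)
                = 1 - F(5)
                = 1 - 0.579631
                = 0.420369

So there's approximately a 42.0% chance that X exceeds 5.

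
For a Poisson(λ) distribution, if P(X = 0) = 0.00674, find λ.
λ = 4.9997

For a Poisson(λ) distribution, the PMF at 0 is:
P(X = 0) = λ^0 e^(-λ) / 0! = e^(-λ)

Given P(X = 0) = 0.00674:
e^(-λ) = 0.00674
-λ = ln(0.00674)
λ = -ln(0.00674) = 4.9997

Verification: e^(-4.9997) = 0.00674 ✓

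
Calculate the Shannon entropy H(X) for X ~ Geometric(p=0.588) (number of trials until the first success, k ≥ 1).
1.1523 nats

We have X ~ Geometric(p=0.588) (number of trials until the first success, k ≥ 1).

The Shannon entropy measures the uncertainty or information content of the distribution.

For a Geometric distribution with p=0.588 (number of trials until the first success, k ≥ 1):
H(X) = 1.1523 nats

(In bits, this would be 1.6625 bits.)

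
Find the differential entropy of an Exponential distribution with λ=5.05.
-0.6194 nats

We have X ~ Exponential(λ=5.05).

The differential entropy measures the uncertainty or information content of the distribution.

For an Exponential distribution with λ=5.05:
h(X) = -0.6194 nats

(In bits, this would be -0.8936 bits.)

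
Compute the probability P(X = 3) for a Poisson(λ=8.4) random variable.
0.022213

We have X ~ Poisson(λ=8.4).

For a Poisson distribution, the PMF gives us the probability of each outcome.

Using the PMF formula:
P(X = 3) = 0.022213

Rounded to 4 decimal places: 0.0222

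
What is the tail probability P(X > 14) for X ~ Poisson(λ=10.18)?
0.093171

We have X ~ Poisson(λ=10.18).

P(X > 14) = 1 - P(X ≤ 14)
                = 1 - F(14)
                = 1 - 0.906829
                = 0.093171

So there's approximately a 9.3% chance that X exceeds 14.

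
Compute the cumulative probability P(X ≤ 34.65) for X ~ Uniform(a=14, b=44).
0.688333

We have X ~ Uniform(a=14, b=44).

The CDF gives us P(X ≤ k).

Using the CDF:
P(X ≤ 34.65) = 0.688333

This means there's approximately a 68.8% chance that X is at most 34.65.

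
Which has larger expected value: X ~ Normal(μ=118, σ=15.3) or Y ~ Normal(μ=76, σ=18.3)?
X has larger mean (118.0000 > 76.0000)

Compute the expected value for each distribution:

X ~ Normal(μ=118, σ=15.3):
E[X] = 118.0000

Y ~ Normal(μ=76, σ=18.3):
E[Y] = 76.0000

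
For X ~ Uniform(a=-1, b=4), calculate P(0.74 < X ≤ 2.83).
0.418000

We have X ~ Uniform(a=-1, b=4).

To find P(0.74 < X ≤ 2.83), we use:
P(0.74 < X ≤ 2.83) = P(X ≤ 2.83) - P(X ≤ 0.74)
                 = F(2.83) - F(0.74)
                 = 0.766000 - 0.348000
                 = 0.418000

So there's approximately a 41.8% chance that X falls in this range.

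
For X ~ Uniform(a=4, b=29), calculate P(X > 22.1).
0.276000

We have X ~ Uniform(a=4, b=29).

P(X > 22.1) = 1 - P(X ≤ 22.1)
                = 1 - F(22.1)
                = 1 - 0.724000
                = 0.276000

So there's approximately a 27.6% chance that X exceeds 22.1.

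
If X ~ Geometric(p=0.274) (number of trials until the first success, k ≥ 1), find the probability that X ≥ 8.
0.106306

We have X ~ Geometric(p=0.274) (number of trials until the first success, k ≥ 1).

For discrete distributions, P(X ≥ 8) = 1 - P(X ≤ 7).

P(X ≤ 7) = 0.893694
P(X ≥ 8) = 1 - 0.893694 = 0.106306

So there's approximately a 10.6% chance that X is at least 8.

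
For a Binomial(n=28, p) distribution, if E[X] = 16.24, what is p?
p = 0.58

For a Binomial(n, p) distribution:
E[X] = n × p

Given n = 28 and E[X] = 16.24:
16.24 = 28 × p
p = 16.24 / 28 = 0.58

Verification: Binomial(28, 0.58) has E[X] = 16.24 ✓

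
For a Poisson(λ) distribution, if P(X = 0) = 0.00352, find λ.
λ = 5.6493

For a Poisson(λ) distribution, the PMF at 0 is:
P(X = 0) = λ^0 e^(-λ) / 0! = e^(-λ)

Given P(X = 0) = 0.00352:
e^(-λ) = 0.00352
-λ = ln(0.00352)
λ = -ln(0.00352) = 5.6493

Verification: e^(-5.6493) = 0.00352 ✓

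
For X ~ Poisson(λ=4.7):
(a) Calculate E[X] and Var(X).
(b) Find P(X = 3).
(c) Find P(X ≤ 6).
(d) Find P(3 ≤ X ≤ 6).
(a) E[X] = 4.7000, Var(X) = 4.7000
(b) P(X = 3) = 0.157383
(c) P(X ≤ 6) = 0.804605
(d) P(3 ≤ X ≤ 6) = 0.652305

We have X ~ Poisson(λ=4.7).

(a) Moments:
E[X] = 4.7000
Var(X) = 4.7000
σ = √Var(X) = 2.1679

(b) Point probability using PMF:
P(X = 3) = 0.157383

(c) Cumulative probability using CDF:
P(X ≤ 6) = F(6) = 0.804605

(d) Range probability:
P(3 ≤ X ≤ 6) = P(X ≤ 6) - P(X ≤ 2)
                   = F(6) - F(2)
                   = 0.804605 - 0.152300
                   = 0.652305

This means approximately 65.2% of outcomes fall in the interval [3, 6].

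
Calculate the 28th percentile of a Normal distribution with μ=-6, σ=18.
-16.4911

We have X ~ Normal(μ=-6, σ=18).

We want to find x such that P(X ≤ x) = 0.28.

This is the 28th percentile, which means 28% of values fall below this point.

Using the inverse CDF (quantile function):
x = F⁻¹(0.28) = -16.4911

Verification: P(X ≤ -16.4911) = 0.28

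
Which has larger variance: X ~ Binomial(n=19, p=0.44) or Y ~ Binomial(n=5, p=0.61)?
X has larger variance (4.6816 > 1.1895)

Compute the variance for each distribution:

X ~ Binomial(n=19, p=0.44):
Var(X) = 4.6816

Y ~ Binomial(n=5, p=0.61):
Var(Y) = 1.1895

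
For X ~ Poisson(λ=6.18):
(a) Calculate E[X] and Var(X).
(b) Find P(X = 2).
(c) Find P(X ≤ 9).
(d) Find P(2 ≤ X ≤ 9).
(a) E[X] = 6.1800, Var(X) = 6.1800
(b) P(X = 2) = 0.039537
(c) P(X ≤ 9) = 0.903128
(d) P(2 ≤ X ≤ 9) = 0.888262

We have X ~ Poisson(λ=6.18).

(a) Moments:
E[X] = 6.1800
Var(X) = 6.1800
σ = √Var(X) = 2.4860

(b) Point probability using PMF:
P(X = 2) = 0.039537

(c) Cumulative probability using CDF:
P(X ≤ 9) = F(9) = 0.903128

(d) Range probability:
P(2 ≤ X ≤ 9) = P(X ≤ 9) - P(X ≤ 1)
                   = F(9) - F(1)
                   = 0.903128 - 0.014866
                   = 0.888262

This means approximately 88.8% of outcomes fall in the interval [2, 9].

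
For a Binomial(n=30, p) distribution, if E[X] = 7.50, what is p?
p = 0.25

For a Binomial(n, p) distribution:
E[X] = n × p

Given n = 30 and E[X] = 7.50:
7.50 = 30 × p
p = 7.50 / 30 = 0.25

Verification: Binomial(30, 0.25) has E[X] = 7.50 ✓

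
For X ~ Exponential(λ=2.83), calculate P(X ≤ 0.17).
0.381897

We have X ~ Exponential(λ=2.83).

The CDF gives us P(X ≤ k).

Using the CDF:
P(X ≤ 0.17) = 0.381897

This means there's approximately a 38.2% chance that X is at most 0.17.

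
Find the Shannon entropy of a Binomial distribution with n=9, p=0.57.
1.8119 nats

We have X ~ Binomial(n=9, p=0.57).

The Shannon entropy measures the uncertainty or information content of the distribution.

For a Binomial distribution with n=9, p=0.57:
H(X) = 1.8119 nats

(In bits, this would be 2.6140 bits.)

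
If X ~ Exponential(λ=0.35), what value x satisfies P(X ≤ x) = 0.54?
2.2187

We have X ~ Exponential(λ=0.35).

We want to find x such that P(X ≤ x) = 0.54.

This is the 54th percentile, which means 54% of values fall below this point.

Using the inverse CDF (quantile function):
x = F⁻¹(0.54) = 2.2187

Verification: P(X ≤ 2.2187) = 0.54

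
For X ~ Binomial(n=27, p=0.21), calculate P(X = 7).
0.143385

We have X ~ Binomial(n=27, p=0.21).

For a Binomial distribution, the PMF gives us the probability of each outcome.

Using the PMF formula:
P(X = 7) = 0.143385

Rounded to 4 decimal places: 0.1434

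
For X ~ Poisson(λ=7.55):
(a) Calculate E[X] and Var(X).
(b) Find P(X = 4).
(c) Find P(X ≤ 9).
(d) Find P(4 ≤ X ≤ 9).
(a) E[X] = 7.5500, Var(X) = 7.5500
(b) P(X = 4) = 0.071228
(c) P(X ≤ 9) = 0.770657
(d) P(4 ≤ X ≤ 9) = 0.713427

We have X ~ Poisson(λ=7.55).

(a) Moments:
E[X] = 7.5500
Var(X) = 7.5500
σ = √Var(X) = 2.7477

(b) Point probability using PMF:
P(X = 4) = 0.071228

(c) Cumulative probability using CDF:
P(X ≤ 9) = F(9) = 0.770657

(d) Range probability:
P(4 ≤ X ≤ 9) = P(X ≤ 9) - P(X ≤ 3)
                   = F(9) - F(3)
                   = 0.770657 - 0.057230
                   = 0.713427

This means approximately 71.3% of outcomes fall in the interval [4, 9].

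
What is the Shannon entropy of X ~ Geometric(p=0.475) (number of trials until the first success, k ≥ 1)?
1.4566 nats

We have X ~ Geometric(p=0.475) (number of trials until the first success, k ≥ 1).

The Shannon entropy measures the uncertainty or information content of the distribution.

For a Geometric distribution with p=0.475 (number of trials until the first success, k ≥ 1):
H(X) = 1.4566 nats

(In bits, this would be 2.1015 bits.)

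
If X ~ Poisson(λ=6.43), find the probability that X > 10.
0.063008

We have X ~ Poisson(λ=6.43).

P(X > 10) = 1 - P(X ≤ 10)
                = 1 - F(10)
                = 1 - 0.936992
                = 0.063008

So there's approximately a 6.3% chance that X exceeds 10.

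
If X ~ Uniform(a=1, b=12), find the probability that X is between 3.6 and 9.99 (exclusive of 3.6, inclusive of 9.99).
0.580909

We have X ~ Uniform(a=1, b=12).

To find P(3.6 < X ≤ 9.99), we use:
P(3.6 < X ≤ 9.99) = P(X ≤ 9.99) - P(X ≤ 3.6)
                 = F(9.99) - F(3.6)
                 = 0.817273 - 0.236364
                 = 0.580909

So there's approximately a 58.1% chance that X falls in this range.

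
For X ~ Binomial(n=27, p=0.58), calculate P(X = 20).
0.037996

We have X ~ Binomial(n=27, p=0.58).

For a Binomial distribution, the PMF gives us the probability of each outcome.

Using the PMF formula:
P(X = 20) = 0.037996

Rounded to 4 decimal places: 0.0380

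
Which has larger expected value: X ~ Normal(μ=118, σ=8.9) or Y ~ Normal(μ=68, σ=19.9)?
X has larger mean (118.0000 > 68.0000)

Compute the expected value for each distribution:

X ~ Normal(μ=118, σ=8.9):
E[X] = 118.0000

Y ~ Normal(μ=68, σ=19.9):
E[Y] = 68.0000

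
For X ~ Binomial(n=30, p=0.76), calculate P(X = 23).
0.169405

We have X ~ Binomial(n=30, p=0.76).

For a Binomial distribution, the PMF gives us the probability of each outcome.

Using the PMF formula:
P(X = 23) = 0.169405

Rounded to 4 decimal places: 0.1694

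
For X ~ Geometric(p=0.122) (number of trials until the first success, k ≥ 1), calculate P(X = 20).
0.010298

We have X ~ Geometric(p=0.122) (number of trials until the first success, k ≥ 1).

For a Geometric distribution, the PMF gives us the probability of each outcome.

Using the PMF formula:
P(X = 20) = 0.010298

Rounded to 4 decimal places: 0.0103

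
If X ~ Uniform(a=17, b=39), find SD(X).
6.3509

We have X ~ Uniform(a=17, b=39).

For a Uniform distribution with a=17, b=39:
σ = √Var(X) = 6.3509

The standard deviation is the square root of the variance.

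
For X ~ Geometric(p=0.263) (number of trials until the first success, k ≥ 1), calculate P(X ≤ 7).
0.881894

We have X ~ Geometric(p=0.263) (number of trials until the first success, k ≥ 1).

The CDF gives us P(X ≤ k).

Using the CDF:
P(X ≤ 7) = 0.881894

This means there's approximately a 88.2% chance that X is at most 7.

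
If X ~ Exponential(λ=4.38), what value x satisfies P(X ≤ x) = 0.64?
0.2333

We have X ~ Exponential(λ=4.38).

We want to find x such that P(X ≤ x) = 0.64.

This is the 64th percentile, which means 64% of values fall below this point.

Using the inverse CDF (quantile function):
x = F⁻¹(0.64) = 0.2333

Verification: P(X ≤ 0.2333) = 0.64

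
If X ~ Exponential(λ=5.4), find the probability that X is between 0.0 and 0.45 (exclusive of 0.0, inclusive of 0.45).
0.911963

We have X ~ Exponential(λ=5.4).

To find P(0.0 < X ≤ 0.45), we use:
P(0.0 < X ≤ 0.45) = P(X ≤ 0.45) - P(X ≤ 0.0)
                 = F(0.45) - F(0.0)
                 = 0.911963 - 0.000000
                 = 0.911963

So there's approximately a 91.2% chance that X falls in this range.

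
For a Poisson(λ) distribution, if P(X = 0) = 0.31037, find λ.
λ = 1.1700

For a Poisson(λ) distribution, the PMF at 0 is:
P(X = 0) = λ^0 e^(-λ) / 0! = e^(-λ)

Given P(X = 0) = 0.31037:
e^(-λ) = 0.31037
-λ = ln(0.31037)
λ = -ln(0.31037) = 1.1700

Verification: e^(-1.1700) = 0.31037 ✓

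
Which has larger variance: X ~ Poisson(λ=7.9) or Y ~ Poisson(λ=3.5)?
X has larger variance (7.9000 > 3.5000)

Compute the variance for each distribution:

X ~ Poisson(λ=7.9):
Var(X) = 7.9000

Y ~ Poisson(λ=3.5):
Var(Y) = 3.5000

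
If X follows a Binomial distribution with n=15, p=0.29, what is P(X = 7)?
0.071681

We have X ~ Binomial(n=15, p=0.29).

For a Binomial distribution, the PMF gives us the probability of each outcome.

Using the PMF formula:
P(X = 7) = 0.071681

Rounded to 4 decimal places: 0.0717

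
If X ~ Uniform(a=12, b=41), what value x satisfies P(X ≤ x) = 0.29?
20.4100

We have X ~ Uniform(a=12, b=41).

We want to find x such that P(X ≤ x) = 0.29.

This is the 29th percentile, which means 29% of values fall below this point.

Using the inverse CDF (quantile function):
x = F⁻¹(0.29) = 20.4100

Verification: P(X ≤ 20.4100) = 0.29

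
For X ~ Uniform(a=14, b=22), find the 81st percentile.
20.4800

We have X ~ Uniform(a=14, b=22).

We want to find x such that P(X ≤ x) = 0.81.

This is the 81st percentile, which means 81% of values fall below this point.

Using the inverse CDF (quantile function):
x = F⁻¹(0.81) = 20.4800

Verification: P(X ≤ 20.4800) = 0.81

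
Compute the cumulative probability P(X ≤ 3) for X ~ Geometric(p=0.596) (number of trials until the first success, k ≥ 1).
0.934061

We have X ~ Geometric(p=0.596) (number of trials until the first success, k ≥ 1).

The CDF gives us P(X ≤ k).

Using the CDF:
P(X ≤ 3) = 0.934061

This means there's approximately a 93.4% chance that X is at most 3.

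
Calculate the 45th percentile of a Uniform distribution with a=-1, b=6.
2.1500

We have X ~ Uniform(a=-1, b=6).

We want to find x such that P(X ≤ x) = 0.45.

This is the 45th percentile, which means 45% of values fall below this point.

Using the inverse CDF (quantile function):
x = F⁻¹(0.45) = 2.1500

Verification: P(X ≤ 2.1500) = 0.45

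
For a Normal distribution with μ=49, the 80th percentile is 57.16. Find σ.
σ = 9.6956

For X ~ Normal(μ, σ), the p-th percentile satisfies x = μ + z_p × σ,
where z_p = Φ⁻¹(p) is the standard normal quantile.

Step 1: z_{0.8} = Φ⁻¹(0.8) = 0.8416

Step 2: Solve for σ:
57.16 = 49 + 0.8416 × σ
σ = (57.16 - 49) / 0.8416
σ = 8.16 / 0.8416
σ = 9.6956

Verification: μ + z × σ = 49 + 0.8416 × 9.6956 = 57.16 ✓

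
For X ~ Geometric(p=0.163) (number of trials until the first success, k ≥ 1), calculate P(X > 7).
0.287792

We have X ~ Geometric(p=0.163) (number of trials until the first success, k ≥ 1).

P(X > 7) = 1 - P(X ≤ 7)
                = 1 - F(7)
                = 1 - 0.712208
                = 0.287792

So there's approximately a 28.8% chance that X exceeds 7.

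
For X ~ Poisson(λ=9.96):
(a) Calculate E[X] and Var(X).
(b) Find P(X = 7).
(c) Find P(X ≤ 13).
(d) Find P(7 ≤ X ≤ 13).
(a) E[X] = 9.9600, Var(X) = 9.9600
(b) P(X = 7) = 0.091162
(c) P(X ≤ 13) = 0.867363
(d) P(7 ≤ X ≤ 13) = 0.734679

We have X ~ Poisson(λ=9.96).

(a) Moments:
E[X] = 9.9600
Var(X) = 9.9600
σ = √Var(X) = 3.1559

(b) Point probability using PMF:
P(X = 7) = 0.091162

(c) Cumulative probability using CDF:
P(X ≤ 13) = F(13) = 0.867363

(d) Range probability:
P(7 ≤ X ≤ 13) = P(X ≤ 13) - P(X ≤ 6)
                   = F(13) - F(6)
                   = 0.867363 - 0.132684
                   = 0.734679

This means approximately 73.5% of outcomes fall in the interval [7, 13].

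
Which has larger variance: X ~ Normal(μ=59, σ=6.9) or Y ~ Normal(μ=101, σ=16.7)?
Y has larger variance (278.8900 > 47.6100)

Compute the variance for each distribution:

X ~ Normal(μ=59, σ=6.9):
Var(X) = 47.6100

Y ~ Normal(μ=101, σ=16.7):
Var(Y) = 278.8900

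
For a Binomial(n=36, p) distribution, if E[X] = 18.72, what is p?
p = 0.52

For a Binomial(n, p) distribution:
E[X] = n × p

Given n = 36 and E[X] = 18.72:
18.72 = 36 × p
p = 18.72 / 36 = 0.52

Verification: Binomial(36, 0.52) has E[X] = 18.72 ✓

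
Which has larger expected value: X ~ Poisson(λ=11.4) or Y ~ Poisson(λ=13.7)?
Y has larger mean (13.7000 > 11.4000)

Compute the expected value for each distribution:

X ~ Poisson(λ=11.4):
E[X] = 11.4000

Y ~ Poisson(λ=13.7):
E[Y] = 13.7000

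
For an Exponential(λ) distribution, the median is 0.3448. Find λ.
λ = 2.0103

For X ~ Exponential(λ), the CDF is F(x) = 1 - e^(-λx).
The median m satisfies F(m) = 0.5:
1 - e^(-λm) = 0.5
e^(-λm) = 0.5
λm = ln(2)
m = ln(2) / λ

Given m = 0.3448:
λ = ln(2) / 0.3448 = 0.693147 / 0.3448 = 2.0103

Verification: ln(2) / 2.0103 = 0.3448 ✓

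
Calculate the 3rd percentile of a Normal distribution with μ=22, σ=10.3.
2.6278

We have X ~ Normal(μ=22, σ=10.3).

We want to find x such that P(X ≤ x) = 0.03.

This is the 3rd percentile, which means 3% of values fall below this point.

Using the inverse CDF (quantile function):
x = F⁻¹(0.03) = 2.6278

Verification: P(X ≤ 2.6278) = 0.03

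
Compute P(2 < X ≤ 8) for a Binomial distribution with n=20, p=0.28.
0.869060

We have X ~ Binomial(n=20, p=0.28).

To find P(2 < X ≤ 8), we use:
P(2 < X ≤ 8) = P(X ≤ 8) - P(X ≤ 2)
                 = F(8) - F(2)
                 = 0.921640 - 0.052580
                 = 0.869060

So there's approximately a 86.9% chance that X falls in this range.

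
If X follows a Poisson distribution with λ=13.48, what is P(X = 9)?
0.056644

We have X ~ Poisson(λ=13.48).

For a Poisson distribution, the PMF gives us the probability of each outcome.

Using the PMF formula:
P(X = 9) = 0.056644

Rounded to 4 decimal places: 0.0566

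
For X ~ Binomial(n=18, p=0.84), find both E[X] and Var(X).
E[X] = 15.1200, Var(X) = 2.4192

We have X ~ Binomial(n=18, p=0.84).

For a Binomial distribution with n=18, p=0.84:

Expected value:
E[X] = 15.1200

Variance:
Var(X) = 2.4192

Standard deviation:
σ = √Var(X) = 1.5554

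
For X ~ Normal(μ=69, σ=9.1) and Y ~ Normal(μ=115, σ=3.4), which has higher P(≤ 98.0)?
X has higher probability (P(X ≤ 98.0) = 0.9993 > P(Y ≤ 98.0) = 0.0000)

Compute P(≤ 98.0) for each distribution:

X ~ Normal(μ=69, σ=9.1):
P(X ≤ 98.0) = 0.9993

Y ~ Normal(μ=115, σ=3.4):
P(Y ≤ 98.0) = 0.0000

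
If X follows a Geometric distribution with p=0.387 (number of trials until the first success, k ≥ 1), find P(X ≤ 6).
0.946941

We have X ~ Geometric(p=0.387) (number of trials until the first success, k ≥ 1).

The CDF gives us P(X ≤ k).

Using the CDF:
P(X ≤ 6) = 0.946941

This means there's approximately a 94.7% chance that X is at most 6.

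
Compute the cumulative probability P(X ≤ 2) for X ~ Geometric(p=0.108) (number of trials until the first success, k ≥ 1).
0.204336

We have X ~ Geometric(p=0.108) (number of trials until the first success, k ≥ 1).

The CDF gives us P(X ≤ k).

Using the CDF:
P(X ≤ 2) = 0.204336

This means there's approximately a 20.4% chance that X is at most 2.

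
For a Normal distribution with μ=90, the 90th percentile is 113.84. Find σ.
σ = 18.6025

For X ~ Normal(μ, σ), the p-th percentile satisfies x = μ + z_p × σ,
where z_p = Φ⁻¹(p) is the standard normal quantile.

Step 1: z_{0.9} = Φ⁻¹(0.9) = 1.2816

Step 2: Solve for σ:
113.84 = 90 + 1.2816 × σ
σ = (113.84 - 90) / 1.2816
σ = 23.84 / 1.2816
σ = 18.6025

Verification: μ + z × σ = 90 + 1.2816 × 18.6025 = 113.84 ✓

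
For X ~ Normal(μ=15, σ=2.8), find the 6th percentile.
10.6466

We have X ~ Normal(μ=15, σ=2.8).

We want to find x such that P(X ≤ x) = 0.06.

This is the 6th percentile, which means 6% of values fall below this point.

Using the inverse CDF (quantile function):
x = F⁻¹(0.06) = 10.6466

Verification: P(X ≤ 10.6466) = 0.06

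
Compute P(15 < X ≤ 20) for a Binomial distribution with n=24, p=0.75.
0.763663

We have X ~ Binomial(n=24, p=0.75).

To find P(15 < X ≤ 20), we use:
P(15 < X ≤ 20) = P(X ≤ 20) - P(X ≤ 15)
                 = F(20) - F(15)
                 = 0.884982 - 0.121318
                 = 0.763663

So there's approximately a 76.4% chance that X falls in this range.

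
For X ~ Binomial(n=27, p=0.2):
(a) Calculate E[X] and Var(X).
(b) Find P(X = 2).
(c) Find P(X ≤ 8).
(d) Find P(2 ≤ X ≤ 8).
(a) E[X] = 5.4000, Var(X) = 4.3200
(b) P(X = 2) = 0.053042
(c) P(X ≤ 8) = 0.926347
(d) P(2 ≤ X ≤ 8) = 0.907608

We have X ~ Binomial(n=27, p=0.2).

(a) Moments:
E[X] = 5.4000
Var(X) = 4.3200
σ = √Var(X) = 2.0785

(b) Point probability using PMF:
P(X = 2) = 0.053042

(c) Cumulative probability using CDF:
P(X ≤ 8) = F(8) = 0.926347

(d) Range probability:
P(2 ≤ X ≤ 8) = P(X ≤ 8) - P(X ≤ 1)
                   = F(8) - F(1)
                   = 0.926347 - 0.018738
                   = 0.907608

This means approximately 90.8% of outcomes fall in the interval [2, 8].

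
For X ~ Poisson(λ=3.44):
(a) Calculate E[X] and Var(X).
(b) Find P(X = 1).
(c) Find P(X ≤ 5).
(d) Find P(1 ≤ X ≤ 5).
(a) E[X] = 3.4400, Var(X) = 3.4400
(b) P(X = 1) = 0.110303
(c) P(X ≤ 5) = 0.865441
(d) P(1 ≤ X ≤ 5) = 0.833376

We have X ~ Poisson(λ=3.44).

(a) Moments:
E[X] = 3.4400
Var(X) = 3.4400
σ = √Var(X) = 1.8547

(b) Point probability using PMF:
P(X = 1) = 0.110303

(c) Cumulative probability using CDF:
P(X ≤ 5) = F(5) = 0.865441

(d) Range probability:
P(1 ≤ X ≤ 5) = P(X ≤ 5) - P(X ≤ 0)
                   = F(5) - F(0)
                   = 0.865441 - 0.032065
                   = 0.833376

This means approximately 83.3% of outcomes fall in the interval [1, 5].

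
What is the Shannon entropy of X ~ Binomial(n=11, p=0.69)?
1.8385 nats

We have X ~ Binomial(n=11, p=0.69).

The Shannon entropy measures the uncertainty or information content of the distribution.

For a Binomial distribution with n=11, p=0.69:
H(X) = 1.8385 nats

(In bits, this would be 2.6524 bits.)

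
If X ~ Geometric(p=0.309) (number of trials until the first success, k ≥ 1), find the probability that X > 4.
0.227988

We have X ~ Geometric(p=0.309) (number of trials until the first success, k ≥ 1).

P(X > 4) = 1 - P(X ≤ 4)
                = 1 - F(4)
                = 1 - 0.772012
                = 0.227988

So there's approximately a 22.8% chance that X exceeds 4.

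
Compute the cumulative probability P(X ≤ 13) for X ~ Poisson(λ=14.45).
0.417613

We have X ~ Poisson(λ=14.45).

The CDF gives us P(X ≤ k).

Using the CDF:
P(X ≤ 13) = 0.417613

This means there's approximately a 41.8% chance that X is at most 13.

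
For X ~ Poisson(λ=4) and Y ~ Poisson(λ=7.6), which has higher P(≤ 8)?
X has higher probability (P(X ≤ 8) = 0.9786 > P(Y ≤ 8) = 0.6482)

Compute P(≤ 8) for each distribution:

X ~ Poisson(λ=4):
P(X ≤ 8) = 0.9786

Y ~ Poisson(λ=7.6):
P(Y ≤ 8) = 0.6482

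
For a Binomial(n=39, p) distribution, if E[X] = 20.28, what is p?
p = 0.52

For a Binomial(n, p) distribution:
E[X] = n × p

Given n = 39 and E[X] = 20.28:
20.28 = 39 × p
p = 20.28 / 39 = 0.52

Verification: Binomial(39, 0.52) has E[X] = 20.28 ✓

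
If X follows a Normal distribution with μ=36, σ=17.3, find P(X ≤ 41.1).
0.615926

We have X ~ Normal(μ=36, σ=17.3).

The CDF gives us P(X ≤ k).

Using the CDF:
P(X ≤ 41.1) = 0.615926

This means there's approximately a 61.6% chance that X is at most 41.1.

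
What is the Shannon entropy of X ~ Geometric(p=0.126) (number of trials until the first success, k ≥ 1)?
3.0056 nats

We have X ~ Geometric(p=0.126) (number of trials until the first success, k ≥ 1).

The Shannon entropy measures the uncertainty or information content of the distribution.

For a Geometric distribution with p=0.126 (number of trials until the first success, k ≥ 1):
H(X) = 3.0056 nats

(In bits, this would be 4.3362 bits.)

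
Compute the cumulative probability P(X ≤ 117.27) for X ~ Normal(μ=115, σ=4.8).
0.681864

We have X ~ Normal(μ=115, σ=4.8).

The CDF gives us P(X ≤ k).

Using the CDF:
P(X ≤ 117.27) = 0.681864

This means there's approximately a 68.2% chance that X is at most 117.27.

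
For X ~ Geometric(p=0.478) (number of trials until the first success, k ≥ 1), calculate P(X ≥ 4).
0.142237

We have X ~ Geometric(p=0.478) (number of trials until the first success, k ≥ 1).

For discrete distributions, P(X ≥ 4) = 1 - P(X ≤ 3).

P(X ≤ 3) = 0.857763
P(X ≥ 4) = 1 - 0.857763 = 0.142237

So there's approximately a 14.2% chance that X is at least 4.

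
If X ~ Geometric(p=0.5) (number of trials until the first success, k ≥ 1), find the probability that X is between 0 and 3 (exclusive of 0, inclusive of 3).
0.875000

We have X ~ Geometric(p=0.5) (number of trials until the first success, k ≥ 1).

To find P(0 < X ≤ 3), we use:
P(0 < X ≤ 3) = P(X ≤ 3) - P(X ≤ 0)
                 = F(3) - F(0)
                 = 0.875000 - 0.000000
                 = 0.875000

So there's approximately a 87.5% chance that X falls in this range.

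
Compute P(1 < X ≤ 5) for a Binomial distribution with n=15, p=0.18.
0.742555

We have X ~ Binomial(n=15, p=0.18).

To find P(1 < X ≤ 5), we use:
P(1 < X ≤ 5) = P(X ≤ 5) - P(X ≤ 1)
                 = F(5) - F(1)
                 = 0.961299 - 0.218744
                 = 0.742555

So there's approximately a 74.3% chance that X falls in this range.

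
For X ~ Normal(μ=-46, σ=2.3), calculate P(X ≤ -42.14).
0.953352

We have X ~ Normal(μ=-46, σ=2.3).

The CDF gives us P(X ≤ k).

Using the CDF:
P(X ≤ -42.14) = 0.953352

This means there's approximately a 95.3% chance that X is at most -42.14.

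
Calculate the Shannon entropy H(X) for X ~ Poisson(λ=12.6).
2.6789 nats

We have X ~ Poisson(λ=12.6).

The Shannon entropy measures the uncertainty or information content of the distribution.

For a Poisson distribution with λ=12.6:
H(X) = 2.6789 nats

(In bits, this would be 3.8648 bits.)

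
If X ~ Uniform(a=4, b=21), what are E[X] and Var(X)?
E[X] = 12.5000, Var(X) = 24.0833

We have X ~ Uniform(a=4, b=21).

For a Uniform distribution with a=4, b=21:

Expected value:
E[X] = 12.5000

Variance:
Var(X) = 24.0833

Standard deviation:
σ = √Var(X) = 4.9075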